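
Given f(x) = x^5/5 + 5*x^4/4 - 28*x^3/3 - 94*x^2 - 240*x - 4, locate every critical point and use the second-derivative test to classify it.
f'(x) = x^4 + 5*x^3 - 28*x^2 - 188*x - 240

Solve f'(x) = 0:
  Factor: x^4 + 5*x^3 - 28*x^2 - 188*x - 240 = (x - 6)*(x + 2)*(x + 4)*(x + 5) = 0.
  ⇒ x = -5, -4, -2, 6

f''(x) = 4*x^3 + 15*x^2 - 56*x - 188
Second-derivative test at each critical point:
  f''(-5) = -33 < 0 → local maximum
  f''(-4) = 20 > 0 → local minimum
  f''(-2) = -48 < 0 → local maximum
  f''(6) = 880 > 0 → local minimum

Critical points: x = -5 (local maximum); x = -4 (local minimum); x = -2 (local maximum); x = 6 (local minimum)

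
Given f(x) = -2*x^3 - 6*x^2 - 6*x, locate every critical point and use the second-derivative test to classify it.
f'(x) = -6*x^2 - 12*x - 6

Solve f'(x) = 0:
  Factor: -6*x^2 - 12*x - 6 = -6*(x + 1)^2 = 0.
  ⇒ x = -1

f''(x) = -12*x - 12
Second-derivative test at each critical point:
  f''(-1) = 0, so the second-derivative test is inconclusive; use the first-derivative test: f'(-5/4) = -0.3750, f'(-3/4) = -0.3750 — f' is negative on both sides (no sign change) → neither a local maximum nor a local minimum

Critical points: x = -1 (neither)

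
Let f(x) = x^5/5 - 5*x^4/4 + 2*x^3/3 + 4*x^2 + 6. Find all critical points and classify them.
f'(x) = x*(x^3 - 5*x^2 + 2*x + 8)

Solve f'(x) = 0:
  Factor: x^4 - 5*x^3 + 2*x^2 + 8*x = x*(x - 4)*(x - 2)*(x + 1) = 0.
  ⇒ x = -1, 0, 2, 4

f''(x) = 4*x^3 - 15*x^2 + 4*x + 8
Second-derivative test at each critical point:
  f''(-1) = -15 < 0 → local maximum
  f''(0) = 8 > 0 → local minimum
  f''(2) = -12 < 0 → local maximum
  f''(4) = 40 > 0 → local minimum

Critical points: x = -1 (local maximum); x = 0 (local minimum); x = 2 (local maximum); x = 4 (local minimum)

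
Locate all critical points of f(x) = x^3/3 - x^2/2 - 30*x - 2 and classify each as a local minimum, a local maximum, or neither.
f'(x) = x^2 - x - 30

Solve f'(x) = 0:
  Factor: x^2 - x - 30 = (x - 6)*(x + 5) = 0.
  ⇒ x = -5, 6

f''(x) = 2*x - 1
Second-derivative test at each critical point:
  f''(-5) = -11 < 0 → local maximum
  f''(6) = 11 > 0 → local minimum

Critical points: x = -5 (local maximum); x = 6 (local minimum)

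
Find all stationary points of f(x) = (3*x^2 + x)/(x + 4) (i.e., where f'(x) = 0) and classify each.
f'(x) = (3*x^2 + 24*x + 4)/(x^2 + 8*x + 16)

Solve f'(x) = 0:
  f'(x) = (3*x^2 + 24*x + 4)/(x + 4)^2; the denominator is positive wherever f is defined, so f'(x) = 0 ⇔ 3*x^2 + 24*x + 4 = 0.
  3*x^2 + 24*x + 4 = 0 has no rational roots; quadratic formula: x = (-24 ± √528)/6.
  ⇒ x = -4 - 2*sqrt(33)/3 ≈ -7.8297, -4 + 2*sqrt(33)/3 ≈ -0.1703

f''(x) = 88/(x^3 + 12*x^2 + 48*x + 64)
Second-derivative test at each critical point:
  f''(-7.8297) = -1.5667 < 0 → local maximum
  f''(-0.1703) = 1.5667 > 0 → local minimum

Critical points: x = -4 - 2*sqrt(33)/3 ≈ -7.8297 (local maximum); x = -4 + 2*sqrt(33)/3 ≈ -0.1703 (local minimum)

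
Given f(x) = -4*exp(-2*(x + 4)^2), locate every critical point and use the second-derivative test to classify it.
f'(x) = 16*(x + 4)*exp(-2*(x + 4)^2)

Solve f'(x) = 0:
  f'(x) = (16*x + 64)·exp(-2*(x + 4)^2) and exp(-2*(x + 4)^2) > 0 for every x, so f'(x) = 0 ⇔ 16*x + 64 = 0.
  Factor: 16*x + 64 = 16*(x + 4) = 0.
  ⇒ x = -4

f''(x) = 16*(1 - 4*(x + 4)^2)*exp(-2*(x + 4)^2)
Second-derivative test at each critical point:
  f''(-4) = 16 > 0 → local minimum

Critical points: x = -4 (local minimum)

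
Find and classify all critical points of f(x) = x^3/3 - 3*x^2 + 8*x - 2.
f'(x) = x^2 - 6*x + 8

Solve f'(x) = 0:
  Factor: x^2 - 6*x + 8 = (x - 4)*(x - 2) = 0.
  ⇒ x = 2, 4

f''(x) = 2*x - 6
Second-derivative test at each critical point:
  f''(2) = -2 < 0 → local maximum
  f''(4) = 2 > 0 → local minimum

Critical points: x = 2 (local maximum); x = 4 (local minimum)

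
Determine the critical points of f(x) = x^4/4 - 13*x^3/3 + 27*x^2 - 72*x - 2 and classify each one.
f'(x) = x^3 - 13*x^2 + 54*x - 72

Solve f'(x) = 0:
  Factor: x^3 - 13*x^2 + 54*x - 72 = (x - 6)*(x - 4)*(x - 3) = 0.
  ⇒ x = 3, 4, 6

f''(x) = 3*x^2 - 26*x + 54
Second-derivative test at each critical point:
  f''(3) = 3 > 0 → local minimum
  f''(4) = -2 < 0 → local maximum
  f''(6) = 6 > 0 → local minimum

Critical points: x = 3 (local minimum); x = 4 (local maximum); x = 6 (local minimum)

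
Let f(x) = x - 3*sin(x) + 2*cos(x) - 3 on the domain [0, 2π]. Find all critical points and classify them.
f'(x) = -2*sin(x) - 3*cos(x) + 1

Solve f'(x) = 0 on [0, 2π]:
  f'(x) = 0 ⇔ -2*sin(x) - 3*cos(x) = -1. Write the left side as R·cos(x + φ) with R = √((-3)² + 2²) = sqrt(13), cos φ = -3*sqrt(13)/13, sin φ = 2*sqrt(13)/13; then cos(x + φ) = -sqrt(13)/13. Solve for x and keep the solutions lying in [0, 2π].
  ⇒ x = atan((2 + 6*sqrt(3))/(3 - 4*sqrt(3))) + pi ≈ 1.8778, atan((2 - 6*sqrt(3))/(3 + 4*sqrt(3))) + 2*pi ≈ 5.5814

f''(x) = 3*sin(x) - 2*cos(x)
Second-derivative test at each critical point:
  f''(1.8778) = 3.4641 > 0 → local minimum
  f''(5.5814) = -3.4641 < 0 → local maximum

Critical points: x = atan((2 + 6*sqrt(3))/(3 - 4*sqrt(3))) + pi ≈ 1.8778 (local minimum); x = atan((2 - 6*sqrt(3))/(3 + 4*sqrt(3))) + 2*pi ≈ 5.5814 (local maximum)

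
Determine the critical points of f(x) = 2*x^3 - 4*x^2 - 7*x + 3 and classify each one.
f'(x) = 6*x^2 - 8*x - 7

Solve f'(x) = 0:
  6*x^2 - 8*x - 7 = 0 has no rational roots; quadratic formula: x = (8 ± √232)/12.
  ⇒ x = 2/3 - sqrt(58)/6 ≈ -0.6026, 2/3 + sqrt(58)/6 ≈ 1.9360

f''(x) = 12*x - 8
Second-derivative test at each critical point:
  f''(-0.6026) = -15.2315 < 0 → local maximum
  f''(1.9360) = 15.2315 > 0 → local minimum

Critical points: x = 2/3 - sqrt(58)/6 ≈ -0.6026 (local maximum); x = 2/3 + sqrt(58)/6 ≈ 1.9360 (local minimum)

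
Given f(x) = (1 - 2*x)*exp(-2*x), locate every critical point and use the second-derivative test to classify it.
f'(x) = 4*(x - 1)*exp(-2*x)

Solve f'(x) = 0:
  f'(x) = (4*x - 4)·exp(-2*x) and exp(-2*x) > 0 for every x, so f'(x) = 0 ⇔ 4*x - 4 = 0.
  Factor: 4*x - 4 = 4*(x - 1) = 0.
  ⇒ x = 1

f''(x) = 4*(3 - 2*x)*exp(-2*x)
Second-derivative test at each critical point:
  f''(1) = 0.5413 > 0 → local minimum

Critical points: x = 1 (local minimum)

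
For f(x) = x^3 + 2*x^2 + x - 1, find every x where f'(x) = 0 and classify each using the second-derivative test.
f'(x) = 3*x^2 + 4*x + 1

Solve f'(x) = 0:
  Factor: 3*x^2 + 4*x + 1 = (x + 1)*(3*x + 1) = 0.
  ⇒ x = -1, -1/3

f''(x) = 6*x + 4
Second-derivative test at each critical point:
  f''(-1) = -2 < 0 → local maximum
  f''(-1/3) = 2 > 0 → local minimum

Critical points: x = -1 (local maximum); x = -1/3 (local minimum)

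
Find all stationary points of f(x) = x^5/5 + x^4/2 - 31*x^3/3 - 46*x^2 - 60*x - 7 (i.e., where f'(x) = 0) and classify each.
f'(x) = x^4 + 2*x^3 - 31*x^2 - 92*x - 60

Solve f'(x) = 0:
  Factor: x^4 + 2*x^3 - 31*x^2 - 92*x - 60 = (x - 6)*(x + 1)*(x + 2)*(x + 5) = 0.
  ⇒ x = -5, -2, -1, 6

f''(x) = 4*x^3 + 6*x^2 - 62*x - 92
Second-derivative test at each critical point:
  f''(-5) = -132 < 0 → local maximum
  f''(-2) = 24 > 0 → local minimum
  f''(-1) = -28 < 0 → local maximum
  f''(6) = 616 > 0 → local minimum

Critical points: x = -5 (local maximum); x = -2 (local minimum); x = -1 (local maximum); x = 6 (local minimum)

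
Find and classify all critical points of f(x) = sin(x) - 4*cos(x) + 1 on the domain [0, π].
f'(x) = 4*sin(x) + cos(x)

Solve f'(x) = 0 on [0, π]:
  f'(x) = 0 ⇔ cos(x) = -4*sin(x) ⇔ tan(x) = -1/4, i.e. x = arctan(-1/4) + nπ; keep the solutions lying in [0, π].
  ⇒ x = pi - atan(1/4) ≈ 2.8966

f''(x) = -sin(x) + 4*cos(x)
Second-derivative test at each critical point:
  f''(2.8966) = -4.1231 < 0 → local maximum

Critical points: x = pi - atan(1/4) ≈ 2.8966 (local maximum)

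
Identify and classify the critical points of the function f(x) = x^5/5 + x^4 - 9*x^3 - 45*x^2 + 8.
f'(x) = x*(x^3 + 4*x^2 - 27*x - 90)

Solve f'(x) = 0:
  Factor: x^4 + 4*x^3 - 27*x^2 - 90*x = x*(x - 5)*(x + 3)*(x + 6) = 0.
  ⇒ x = -6, -3, 0, 5

f''(x) = 4*x^3 + 12*x^2 - 54*x - 90
Second-derivative test at each critical point:
  f''(-6) = -198 < 0 → local maximum
  f''(-3) = 72 > 0 → local minimum
  f''(0) = -90 < 0 → local maximum
  f''(5) = 440 > 0 → local minimum

Critical points: x = -6 (local maximum); x = -3 (local minimum); x = 0 (local maximum); x = 5 (local minimum)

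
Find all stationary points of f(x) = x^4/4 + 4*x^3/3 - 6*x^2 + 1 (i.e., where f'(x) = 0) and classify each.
f'(x) = x*(x^2 + 4*x - 12)

Solve f'(x) = 0:
  Factor: x^3 + 4*x^2 - 12*x = x*(x - 2)*(x + 6) = 0.
  ⇒ x = -6, 0, 2

f''(x) = 3*x^2 + 8*x - 12
Second-derivative test at each critical point:
  f''(-6) = 48 > 0 → local minimum
  f''(0) = -12 < 0 → local maximum
  f''(2) = 16 > 0 → local minimum

Critical points: x = -6 (local minimum); x = 0 (local maximum); x = 2 (local minimum)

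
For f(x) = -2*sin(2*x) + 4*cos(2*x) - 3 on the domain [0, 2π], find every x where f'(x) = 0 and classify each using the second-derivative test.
f'(x) = -8*sin(2*x) - 4*cos(2*x)

Solve f'(x) = 0 on [0, 2π]:
  f'(x) = 0 ⇔ -2*cos(2*x) = 4*sin(2*x) ⇔ tan(2*x) = -1/2, i.e. 2*x = arctan(-1/2) + nπ; keep the solutions lying in [0, 2π].
  ⇒ x = -atan(1/2)/2 + pi/2 ≈ 1.3390, pi - atan(1/2)/2 ≈ 2.9098, -atan(1/2)/2 + 3*pi/2 ≈ 4.4806, -atan(1/2)/2 + 2*pi ≈ 6.0514

f''(x) = 8*sin(2*x) - 16*cos(2*x)
Second-derivative test at each critical point:
  f''(1.3390) = 17.8885 > 0 → local minimum
  f''(2.9098) = -17.8885 < 0 → local maximum
  f''(4.4806) = 17.8885 > 0 → local minimum
  f''(6.0514) = -17.8885 < 0 → local maximum

Critical points: x = -atan(1/2)/2 + pi/2 ≈ 1.3390 (local minimum); x = pi - atan(1/2)/2 ≈ 2.9098 (local maximum); x = -atan(1/2)/2 + 3*pi/2 ≈ 4.4806 (local minimum); x = -atan(1/2)/2 + 2*pi ≈ 6.0514 (local maximum)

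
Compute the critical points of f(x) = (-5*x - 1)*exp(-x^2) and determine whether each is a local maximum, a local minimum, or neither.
f'(x) = (2*x*(5*x + 1) - 5)*exp(-x^2)

Solve f'(x) = 0:
  f'(x) = (10*x^2 + 2*x - 5)·exp(-x^2) and exp(-x^2) > 0 for every x, so f'(x) = 0 ⇔ 10*x^2 + 2*x - 5 = 0.
  10*x^2 + 2*x - 5 = 0 has no rational roots; quadratic formula: x = (-2 ± √204)/20.
  ⇒ x = -sqrt(51)/10 - 1/10 ≈ -0.8141, -1/10 + sqrt(51)/10 ≈ 0.6141

f''(x) = 2*(-10*x^3 - 2*x^2 + 15*x + 1)*exp(-x^2)
Second-derivative test at each critical point:
  f''(-0.8141) = -7.3613 < 0 → local maximum
  f''(0.6141) = 9.7952 > 0 → local minimum

Critical points: x = -sqrt(51)/10 - 1/10 ≈ -0.8141 (local maximum); x = -1/10 + sqrt(51)/10 ≈ 0.6141 (local minimum)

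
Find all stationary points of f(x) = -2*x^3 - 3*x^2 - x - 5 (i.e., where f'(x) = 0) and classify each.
f'(x) = -6*x^2 - 6*x - 1

Solve f'(x) = 0:
  6*x^2 + 6*x + 1 = 0 has no rational roots; quadratic formula: x = (-6 ± √12)/12.
  ⇒ x = -1/2 - sqrt(3)/6 ≈ -0.7887, -1/2 + sqrt(3)/6 ≈ -0.2113

f''(x) = -12*x - 6
Second-derivative test at each critical point:
  f''(-0.7887) = 3.4641 > 0 → local minimum
  f''(-0.2113) = -3.4641 < 0 → local maximum

Critical points: x = -1/2 - sqrt(3)/6 ≈ -0.7887 (local minimum); x = -1/2 + sqrt(3)/6 ≈ -0.2113 (local maximum)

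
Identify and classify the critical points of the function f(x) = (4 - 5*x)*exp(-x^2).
f'(x) = (2*x*(5*x - 4) - 5)*exp(-x^2)

Solve f'(x) = 0:
  f'(x) = (10*x^2 - 8*x - 5)·exp(-x^2) and exp(-x^2) > 0 for every x, so f'(x) = 0 ⇔ 10*x^2 - 8*x - 5 = 0.
  10*x^2 - 8*x - 5 = 0 has no rational roots; quadratic formula: x = (8 ± √264)/20.
  ⇒ x = 2/5 - sqrt(66)/10 ≈ -0.4124, 2/5 + sqrt(66)/10 ≈ 1.2124

f''(x) = 2*(2*x^2*(4 - 5*x) + 15*x - 4)*exp(-x^2)
Second-derivative test at each critical point:
  f''(-0.4124) = -13.7069 < 0 → local maximum
  f''(1.2124) = 3.7361 > 0 → local minimum

Critical points: x = 2/5 - sqrt(66)/10 ≈ -0.4124 (local maximum); x = 2/5 + sqrt(66)/10 ≈ 1.2124 (local minimum)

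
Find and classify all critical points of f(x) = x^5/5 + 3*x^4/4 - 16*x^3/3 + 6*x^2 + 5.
f'(x) = x*(x^3 + 3*x^2 - 16*x + 12)

Solve f'(x) = 0:
  Factor: x^4 + 3*x^3 - 16*x^2 + 12*x = x*(x - 2)*(x - 1)*(x + 6) = 0.
  ⇒ x = -6, 0, 1, 2

f''(x) = 4*x^3 + 9*x^2 - 32*x + 12
Second-derivative test at each critical point:
  f''(-6) = -336 < 0 → local maximum
  f''(0) = 12 > 0 → local minimum
  f''(1) = -7 < 0 → local maximum
  f''(2) = 16 > 0 → local minimum

Critical points: x = -6 (local maximum); x = 0 (local minimum); x = 1 (local maximum); x = 2 (local minimum)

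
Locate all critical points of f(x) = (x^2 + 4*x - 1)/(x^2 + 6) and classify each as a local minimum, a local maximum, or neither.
f'(x) = 2*(-2*x^2 + 7*x + 12)/(x^4 + 12*x^2 + 36)

Solve f'(x) = 0:
  f'(x) = -2*(2*x^2 - 7*x - 12)/(x^2 + 6)^2; the denominator is positive wherever f is defined, so f'(x) = 0 ⇔ -4*x^2 + 14*x + 24 = 0.
  Factor: -4*x^2 + 14*x + 24 = -2*(2*x^2 - 7*x - 12); 2*x^2 - 7*x - 12 = 0 has no rational roots; quadratic formula: x = (7 ± √145)/4.
  ⇒ x = 7/4 - sqrt(145)/4 ≈ -1.2604, 7/4 + sqrt(145)/4 ≈ 4.7604

f''(x) = 2*(4*x^3 - 21*x^2 - 72*x + 42)/(x^6 + 18*x^4 + 108*x^2 + 216)
Second-derivative test at each critical point:
  f''(-1.2604) = 0.4182 > 0 → local minimum
  f''(4.7604) = -0.0293 < 0 → local maximum

Critical points: x = 7/4 - sqrt(145)/4 ≈ -1.2604 (local minimum); x = 7/4 + sqrt(145)/4 ≈ 4.7604 (local maximum)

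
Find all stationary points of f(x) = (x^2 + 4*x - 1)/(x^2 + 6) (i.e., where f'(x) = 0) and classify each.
f'(x) = 2*(-2*x^2 + 7*x + 12)/(x^4 + 12*x^2 + 36)

Solve f'(x) = 0:
  f'(x) = -2*(2*x^2 - 7*x - 12)/(x^2 + 6)^2; the denominator is positive wherever f is defined, so f'(x) = 0 ⇔ -4*x^2 + 14*x + 24 = 0.
  Factor: -4*x^2 + 14*x + 24 = -2*(2*x^2 - 7*x - 12); 2*x^2 - 7*x - 12 = 0 has no rational roots; quadratic formula: x = (7 ± √145)/4.
  ⇒ x = 7/4 - sqrt(145)/4 ≈ -1.2604, 7/4 + sqrt(145)/4 ≈ 4.7604

f''(x) = 2*(4*x^3 - 21*x^2 - 72*x + 42)/(x^6 + 18*x^4 + 108*x^2 + 216)
Second-derivative test at each critical point:
  f''(-1.2604) = 0.4182 > 0 → local minimum
  f''(4.7604) = -0.0293 < 0 → local maximum

Critical points: x = 7/4 - sqrt(145)/4 ≈ -1.2604 (local minimum); x = 7/4 + sqrt(145)/4 ≈ 4.7604 (local maximum)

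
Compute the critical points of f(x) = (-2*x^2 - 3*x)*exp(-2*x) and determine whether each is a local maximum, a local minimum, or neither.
f'(x) = (4*x^2 + 2*x - 3)*exp(-2*x)

Solve f'(x) = 0:
  f'(x) = (4*x^2 + 2*x - 3)·exp(-2*x) and exp(-2*x) > 0 for every x, so f'(x) = 0 ⇔ 4*x^2 + 2*x - 3 = 0.
  4*x^2 + 2*x - 3 = 0 has no rational roots; quadratic formula: x = (-2 ± √52)/8.
  ⇒ x = -sqrt(13)/4 - 1/4 ≈ -1.1514, -1/4 + sqrt(13)/4 ≈ 0.6514

f''(x) = 4*(-2*x^2 + x + 2)*exp(-2*x)
Second-derivative test at each critical point:
  f''(-1.1514) = -72.1248 < 0 → local maximum
  f''(0.6514) = 1.9598 > 0 → local minimum

Critical points: x = -sqrt(13)/4 - 1/4 ≈ -1.1514 (local maximum); x = -1/4 + sqrt(13)/4 ≈ 0.6514 (local minimum)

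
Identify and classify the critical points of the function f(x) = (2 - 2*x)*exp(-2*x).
f'(x) = 2*(2*x - 3)*exp(-2*x)

Solve f'(x) = 0:
  f'(x) = (4*x - 6)·exp(-2*x) and exp(-2*x) > 0 for every x, so f'(x) = 0 ⇔ 4*x - 6 = 0.
  Factor: 4*x - 6 = 2*(2*x - 3) = 0.
  ⇒ x = 3/2

f''(x) = 8*(2 - x)*exp(-2*x)
Second-derivative test at each critical point:
  f''(3/2) = 0.1991 > 0 → local minimum

Critical points: x = 3/2 (local minimum)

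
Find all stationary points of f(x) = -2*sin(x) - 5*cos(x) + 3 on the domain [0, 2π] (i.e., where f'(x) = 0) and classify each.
f'(x) = 5*sin(x) - 2*cos(x)

Solve f'(x) = 0 on [0, 2π]:
  f'(x) = 0 ⇔ -2*cos(x) = -5*sin(x) ⇔ tan(x) = 2/5, i.e. x = arctan(2/5) + nπ; keep the solutions lying in [0, 2π].
  ⇒ x = atan(2/5) ≈ 0.3805, atan(2/5) + pi ≈ 3.5221

f''(x) = 2*sin(x) + 5*cos(x)
Second-derivative test at each critical point:
  f''(0.3805) = 5.3852 > 0 → local minimum
  f''(3.5221) = -5.3852 < 0 → local maximum

Critical points: x = atan(2/5) ≈ 0.3805 (local minimum); x = atan(2/5) + pi ≈ 3.5221 (local maximum)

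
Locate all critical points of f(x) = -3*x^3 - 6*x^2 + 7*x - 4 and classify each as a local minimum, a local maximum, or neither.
f'(x) = -9*x^2 - 12*x + 7

Solve f'(x) = 0:
  9*x^2 + 12*x - 7 = 0 has no rational roots; quadratic formula: x = (-12 ± √396)/18.
  ⇒ x = -sqrt(11)/3 - 2/3 ≈ -1.7722, -2/3 + sqrt(11)/3 ≈ 0.4389

f''(x) = -18*x - 12
Second-derivative test at each critical point:
  f''(-1.7722) = 19.8997 > 0 → local minimum
  f''(0.4389) = -19.8997 < 0 → local maximum

Critical points: x = -sqrt(11)/3 - 2/3 ≈ -1.7722 (local minimum); x = -2/3 + sqrt(11)/3 ≈ 0.4389 (local maximum)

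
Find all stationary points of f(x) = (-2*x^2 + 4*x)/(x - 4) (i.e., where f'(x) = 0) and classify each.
f'(x) = 2*(-x^2 + 8*x - 8)/(x^2 - 8*x + 16)

Solve f'(x) = 0:
  f'(x) = -2*(x^2 - 8*x + 8)/(x - 4)^2; the denominator is positive wherever f is defined, so f'(x) = 0 ⇔ -2*x^2 + 16*x - 16 = 0.
  Factor: -2*x^2 + 16*x - 16 = -2*(x^2 - 8*x + 8); x^2 - 8*x + 8 = 0 has no rational roots; quadratic formula: x = (8 ± √32)/2.
  ⇒ x = 4 - 2*sqrt(2) ≈ 1.1716, 2*sqrt(2) + 4 ≈ 6.8284

f''(x) = -32/(x^3 - 12*x^2 + 48*x - 64)
Second-derivative test at each critical point:
  f''(1.1716) = 1.4142 > 0 → local minimum
  f''(6.8284) = -1.4142 < 0 → local maximum

Critical points: x = 4 - 2*sqrt(2) ≈ 1.1716 (local minimum); x = 2*sqrt(2) + 4 ≈ 6.8284 (local maximum)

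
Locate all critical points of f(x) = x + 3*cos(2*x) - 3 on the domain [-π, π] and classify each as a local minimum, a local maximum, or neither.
f'(x) = 1 - 6*sin(2*x)

Solve f'(x) = 0 on [-π, π]:
  f'(x) = 0 ⇔ sin(2*x) = 1/6, i.e. 2*x = arcsin(1/6) + 2nπ or 2*x = π − arcsin(1/6) + 2nπ; keep the solutions lying in [-π, π].
  ⇒ x = -pi + asin(1/6)/2 ≈ -3.0579, -pi/2 - asin(1/6)/2 ≈ -1.6545, asin(1/6)/2 ≈ 0.0837, -asin(1/6)/2 + pi/2 ≈ 1.4871

f''(x) = -12*cos(2*x)
Second-derivative test at each critical point:
  f''(-3.0579) = -11.8322 < 0 → local maximum
  f''(-1.6545) = 11.8322 > 0 → local minimum
  f''(0.0837) = -11.8322 < 0 → local maximum
  f''(1.4871) = 11.8322 > 0 → local minimum

Critical points: x = -pi + asin(1/6)/2 ≈ -3.0579 (local maximum); x = -pi/2 - asin(1/6)/2 ≈ -1.6545 (local minimum); x = asin(1/6)/2 ≈ 0.0837 (local maximum); x = -asin(1/6)/2 + pi/2 ≈ 1.4871 (local minimum)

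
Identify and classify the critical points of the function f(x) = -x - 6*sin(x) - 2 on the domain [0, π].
f'(x) = -6*cos(x) - 1

Solve f'(x) = 0 on [0, π]:
  f'(x) = 0 ⇔ cos(x) = -1/6, i.e. x = ±arccos(-1/6) + 2nπ; keep the solutions lying in [0, π].
  ⇒ x = acos(-1/6) ≈ 1.7382

f''(x) = 6*sin(x)
Second-derivative test at each critical point:
  f''(1.7382) = 5.9161 > 0 → local minimum

Critical points: x = acos(-1/6) ≈ 1.7382 (local minimum)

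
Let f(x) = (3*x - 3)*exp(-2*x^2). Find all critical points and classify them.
f'(x) = 3*(-4*x*(x - 1) + 1)*exp(-2*x^2)

Solve f'(x) = 0:
  f'(x) = (-12*x^2 + 12*x + 3)·exp(-2*x^2) and exp(-2*x^2) > 0 for every x, so f'(x) = 0 ⇔ -12*x^2 + 12*x + 3 = 0.
  Factor: -12*x^2 + 12*x + 3 = -3*(4*x^2 - 4*x - 1); 4*x^2 - 4*x - 1 = 0 has no rational roots; quadratic formula: x = (4 ± √32)/8.
  ⇒ x = 1/2 - sqrt(2)/2 ≈ -0.2071, 1/2 + sqrt(2)/2 ≈ 1.2071

f''(x) = 12*(4*x^2*(x - 1) - 3*x + 1)*exp(-2*x^2)
Second-derivative test at each critical point:
  f''(-0.2071) = 15.5754 > 0 → local minimum
  f''(1.2071) = -0.9206 < 0 → local maximum

Critical points: x = 1/2 - sqrt(2)/2 ≈ -0.2071 (local minimum); x = 1/2 + sqrt(2)/2 ≈ 1.2071 (local maximum)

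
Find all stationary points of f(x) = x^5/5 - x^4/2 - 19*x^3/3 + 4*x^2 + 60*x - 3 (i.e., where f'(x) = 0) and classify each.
f'(x) = x^4 - 2*x^3 - 19*x^2 + 8*x + 60

Solve f'(x) = 0:
  Factor: x^4 - 2*x^3 - 19*x^2 + 8*x + 60 = (x - 5)*(x - 2)*(x + 2)*(x + 3) = 0.
  ⇒ x = -3, -2, 2, 5

f''(x) = 4*x^3 - 6*x^2 - 38*x + 8
Second-derivative test at each critical point:
  f''(-3) = -40 < 0 → local maximum
  f''(-2) = 28 > 0 → local minimum
  f''(2) = -60 < 0 → local maximum
  f''(5) = 168 > 0 → local minimum

Critical points: x = -3 (local maximum); x = -2 (local minimum); x = 2 (local maximum); x = 5 (local minimum)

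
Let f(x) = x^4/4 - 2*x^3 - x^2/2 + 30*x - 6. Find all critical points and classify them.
f'(x) = x^3 - 6*x^2 - x + 30

Solve f'(x) = 0:
  Factor: x^3 - 6*x^2 - x + 30 = (x - 5)*(x - 3)*(x + 2) = 0.
  ⇒ x = -2, 3, 5

f''(x) = 3*x^2 - 12*x - 1
Second-derivative test at each critical point:
  f''(-2) = 35 > 0 → local minimum
  f''(3) = -10 < 0 → local maximum
  f''(5) = 14 > 0 → local minimum

Critical points: x = -2 (local minimum); x = 3 (local maximum); x = 5 (local minimum)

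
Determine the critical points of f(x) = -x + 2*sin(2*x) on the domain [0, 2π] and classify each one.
f'(x) = 4*cos(2*x) - 1

Solve f'(x) = 0 on [0, 2π]:
  f'(x) = 0 ⇔ cos(2*x) = 1/4, i.e. 2*x = ±arccos(1/4) + 2nπ; keep the solutions lying in [0, 2π].
  ⇒ x = acos(1/4)/2 ≈ 0.6591, pi - acos(1/4)/2 ≈ 2.4825, acos(1/4)/2 + pi ≈ 3.8007, -acos(1/4)/2 + 2*pi ≈ 5.6241

f''(x) = -8*sin(2*x)
Second-derivative test at each critical point:
  f''(0.6591) = -7.7460 < 0 → local maximum
  f''(2.4825) = 7.7460 > 0 → local minimum
  f''(3.8007) = -7.7460 < 0 → local maximum
  f''(5.6241) = 7.7460 > 0 → local minimum

Critical points: x = acos(1/4)/2 ≈ 0.6591 (local maximum); x = pi - acos(1/4)/2 ≈ 2.4825 (local minimum); x = acos(1/4)/2 + pi ≈ 3.8007 (local maximum); x = -acos(1/4)/2 + 2*pi ≈ 5.6241 (local minimum)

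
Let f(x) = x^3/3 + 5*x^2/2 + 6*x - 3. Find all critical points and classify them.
f'(x) = x^2 + 5*x + 6

Solve f'(x) = 0:
  Factor: x^2 + 5*x + 6 = (x + 2)*(x + 3) = 0.
  ⇒ x = -3, -2

f''(x) = 2*x + 5
Second-derivative test at each critical point:
  f''(-3) = -1 < 0 → local maximum
  f''(-2) = 1 > 0 → local minimum

Critical points: x = -3 (local maximum); x = -2 (local minimum)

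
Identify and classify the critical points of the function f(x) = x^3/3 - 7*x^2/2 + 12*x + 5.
f'(x) = x^2 - 7*x + 12

Solve f'(x) = 0:
  Factor: x^2 - 7*x + 12 = (x - 4)*(x - 3) = 0.
  ⇒ x = 3, 4

f''(x) = 2*x - 7
Second-derivative test at each critical point:
  f''(3) = -1 < 0 → local maximum
  f''(4) = 1 > 0 → local minimum

Critical points: x = 3 (local maximum); x = 4 (local minimum)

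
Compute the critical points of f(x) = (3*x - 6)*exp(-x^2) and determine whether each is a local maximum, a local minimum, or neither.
f'(x) = 3*(-2*x*(x - 2) + 1)*exp(-x^2)

Solve f'(x) = 0:
  f'(x) = (-6*x^2 + 12*x + 3)·exp(-x^2) and exp(-x^2) > 0 for every x, so f'(x) = 0 ⇔ -6*x^2 + 12*x + 3 = 0.
  Factor: -6*x^2 + 12*x + 3 = -3*(2*x^2 - 4*x - 1); 2*x^2 - 4*x - 1 = 0 has no rational roots; quadratic formula: x = (4 ± √24)/4.
  ⇒ x = 1 - sqrt(6)/2 ≈ -0.2247, 1 + sqrt(6)/2 ≈ 2.2247

f''(x) = 6*(2*x^2*(x - 2) - 3*x + 2)*exp(-x^2)
Second-derivative test at each critical point:
  f''(-0.2247) = 13.9730 > 0 → local minimum
  f''(2.2247) = -0.1042 < 0 → local maximum

Critical points: x = 1 - sqrt(6)/2 ≈ -0.2247 (local minimum); x = 1 + sqrt(6)/2 ≈ 2.2247 (local maximum)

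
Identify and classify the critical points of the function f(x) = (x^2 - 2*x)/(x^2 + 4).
f'(x) = 2*(x^2 + 4*x - 4)/(x^4 + 8*x^2 + 16)

Solve f'(x) = 0:
  f'(x) = 2*(x^2 + 4*x - 4)/(x^2 + 4)^2; the denominator is positive wherever f is defined, so f'(x) = 0 ⇔ 2*x^2 + 8*x - 8 = 0.
  Factor: 2*x^2 + 8*x - 8 = 2*(x^2 + 4*x - 4); x^2 + 4*x - 4 = 0 has no rational roots; quadratic formula: x = (-4 ± √32)/2.
  ⇒ x = -2*sqrt(2) - 2 ≈ -4.8284, -2 + 2*sqrt(2) ≈ 0.8284

f''(x) = 4*(-x^3 - 6*x^2 + 12*x + 8)/(x^6 + 12*x^4 + 48*x^2 + 64)
Second-derivative test at each critical point:
  f''(-4.8284) = -0.0152 < 0 → local maximum
  f''(0.8284) = 0.5152 > 0 → local minimum

Critical points: x = -2*sqrt(2) - 2 ≈ -4.8284 (local maximum); x = -2 + 2*sqrt(2) ≈ 0.8284 (local minimum)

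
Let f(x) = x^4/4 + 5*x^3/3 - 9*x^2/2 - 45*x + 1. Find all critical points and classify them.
f'(x) = x^3 + 5*x^2 - 9*x - 45

Solve f'(x) = 0:
  Factor: x^3 + 5*x^2 - 9*x - 45 = (x - 3)*(x + 3)*(x + 5) = 0.
  ⇒ x = -5, -3, 3

f''(x) = 3*x^2 + 10*x - 9
Second-derivative test at each critical point:
  f''(-5) = 16 > 0 → local minimum
  f''(-3) = -12 < 0 → local maximum
  f''(3) = 48 > 0 → local minimum

Critical points: x = -5 (local minimum); x = -3 (local maximum); x = 3 (local minimum)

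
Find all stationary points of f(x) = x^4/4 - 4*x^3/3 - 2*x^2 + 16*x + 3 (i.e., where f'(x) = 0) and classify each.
f'(x) = x^3 - 4*x^2 - 4*x + 16

Solve f'(x) = 0:
  Factor: x^3 - 4*x^2 - 4*x + 16 = (x - 4)*(x - 2)*(x + 2) = 0.
  ⇒ x = -2, 2, 4

f''(x) = 3*x^2 - 8*x - 4
Second-derivative test at each critical point:
  f''(-2) = 24 > 0 → local minimum
  f''(2) = -8 < 0 → local maximum
  f''(4) = 12 > 0 → local minimum

Critical points: x = -2 (local minimum); x = 2 (local maximum); x = 4 (local minimum)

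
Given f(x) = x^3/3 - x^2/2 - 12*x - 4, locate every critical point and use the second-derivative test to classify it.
f'(x) = x^2 - x - 12

Solve f'(x) = 0:
  Factor: x^2 - x - 12 = (x - 4)*(x + 3) = 0.
  ⇒ x = -3, 4

f''(x) = 2*x - 1
Second-derivative test at each critical point:
  f''(-3) = -7 < 0 → local maximum
  f''(4) = 7 > 0 → local minimum

Critical points: x = -3 (local maximum); x = 4 (local minimum)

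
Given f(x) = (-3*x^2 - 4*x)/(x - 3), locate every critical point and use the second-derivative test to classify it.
f'(x) = 3*(-x^2 + 6*x + 4)/(x^2 - 6*x + 9)

Solve f'(x) = 0:
  f'(x) = -3*(x^2 - 6*x - 4)/(x - 3)^2; the denominator is positive wherever f is defined, so f'(x) = 0 ⇔ -3*x^2 + 18*x + 12 = 0.
  Factor: -3*x^2 + 18*x + 12 = -3*(x^2 - 6*x - 4); x^2 - 6*x - 4 = 0 has no rational roots; quadratic formula: x = (6 ± √52)/2.
  ⇒ x = 3 - sqrt(13) ≈ -0.6056, 3 + sqrt(13) ≈ 6.6056

f''(x) = -78/(x^3 - 9*x^2 + 27*x - 27)
Second-derivative test at each critical point:
  f''(-0.6056) = 1.6641 > 0 → local minimum
  f''(6.6056) = -1.6641 < 0 → local maximum

Critical points: x = 3 - sqrt(13) ≈ -0.6056 (local minimum); x = 3 + sqrt(13) ≈ 6.6056 (local maximum)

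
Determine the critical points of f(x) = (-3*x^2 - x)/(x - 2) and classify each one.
f'(x) = (-3*x^2 + 12*x + 2)/(x^2 - 4*x + 4)

Solve f'(x) = 0:
  f'(x) = -(3*x^2 - 12*x - 2)/(x - 2)^2; the denominator is positive wherever f is defined, so f'(x) = 0 ⇔ -3*x^2 + 12*x + 2 = 0.
  3*x^2 - 12*x - 2 = 0 has no rational roots; quadratic formula: x = (12 ± √168)/6.
  ⇒ x = 2 - sqrt(42)/3 ≈ -0.1602, 2 + sqrt(42)/3 ≈ 4.1602

f''(x) = -28/(x^3 - 6*x^2 + 12*x - 8)
Second-derivative test at each critical point:
  f''(-0.1602) = 2.7775 > 0 → local minimum
  f''(4.1602) = -2.7775 < 0 → local maximum

Critical points: x = 2 - sqrt(42)/3 ≈ -0.1602 (local minimum); x = 2 + sqrt(42)/3 ≈ 4.1602 (local maximum)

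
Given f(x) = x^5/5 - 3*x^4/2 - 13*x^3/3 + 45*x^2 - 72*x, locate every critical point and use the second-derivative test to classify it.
f'(x) = x^4 - 6*x^3 - 13*x^2 + 90*x - 72

Solve f'(x) = 0:
  Factor: x^4 - 6*x^3 - 13*x^2 + 90*x - 72 = (x - 6)*(x - 3)*(x - 1)*(x + 4) = 0.
  ⇒ x = -4, 1, 3, 6

f''(x) = 4*x^3 - 18*x^2 - 26*x + 90
Second-derivative test at each critical point:
  f''(-4) = -350 < 0 → local maximum
  f''(1) = 50 > 0 → local minimum
  f''(3) = -42 < 0 → local maximum
  f''(6) = 150 > 0 → local minimum

Critical points: x = -4 (local maximum); x = 1 (local minimum); x = 3 (local maximum); x = 6 (local minimum)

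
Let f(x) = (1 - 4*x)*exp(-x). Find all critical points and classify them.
f'(x) = (4*x - 5)*exp(-x)

Solve f'(x) = 0:
  f'(x) = (4*x - 5)·exp(-x) and exp(-x) > 0 for every x, so f'(x) = 0 ⇔ 4*x - 5 = 0.
  4*x - 5 = 0.
  ⇒ x = 5/4

f''(x) = (9 - 4*x)*exp(-x)
Second-derivative test at each critical point:
  f''(5/4) = 1.1460 > 0 → local minimum

Critical points: x = 5/4 (local minimum)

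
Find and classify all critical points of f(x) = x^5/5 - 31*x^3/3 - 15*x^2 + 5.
f'(x) = x*(x^3 - 31*x - 30)

Solve f'(x) = 0:
  Factor: x^4 - 31*x^2 - 30*x = x*(x - 6)*(x + 1)*(x + 5) = 0.
  ⇒ x = -5, -1, 0, 6

f''(x) = 4*x^3 - 62*x - 30
Second-derivative test at each critical point:
  f''(-5) = -220 < 0 → local maximum
  f''(-1) = 28 > 0 → local minimum
  f''(0) = -30 < 0 → local maximum
  f''(6) = 462 > 0 → local minimum

Critical points: x = -5 (local maximum); x = -1 (local minimum); x = 0 (local maximum); x = 6 (local minimum)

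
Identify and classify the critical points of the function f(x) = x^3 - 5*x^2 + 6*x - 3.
f'(x) = 3*x^2 - 10*x + 6

Solve f'(x) = 0:
  3*x^2 - 10*x + 6 = 0 has no rational roots; quadratic formula: x = (10 ± √28)/6.
  ⇒ x = 5/3 - sqrt(7)/3 ≈ 0.7847, sqrt(7)/3 + 5/3 ≈ 2.5486

f''(x) = 6*x - 10
Second-derivative test at each critical point:
  f''(0.7847) = -5.2915 < 0 → local maximum
  f''(2.5486) = 5.2915 > 0 → local minimum

Critical points: x = 5/3 - sqrt(7)/3 ≈ 0.7847 (local maximum); x = sqrt(7)/3 + 5/3 ≈ 2.5486 (local minimum)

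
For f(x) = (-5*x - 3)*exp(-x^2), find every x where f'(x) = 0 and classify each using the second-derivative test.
f'(x) = (2*x*(5*x + 3) - 5)*exp(-x^2)

Solve f'(x) = 0:
  f'(x) = (10*x^2 + 6*x - 5)·exp(-x^2) and exp(-x^2) > 0 for every x, so f'(x) = 0 ⇔ 10*x^2 + 6*x - 5 = 0.
  10*x^2 + 6*x - 5 = 0 has no rational roots; quadratic formula: x = (-6 ± √236)/20.
  ⇒ x = -sqrt(59)/10 - 3/10 ≈ -1.0681, -3/10 + sqrt(59)/10 ≈ 0.4681

f''(x) = 2*(-10*x^3 - 6*x^2 + 15*x + 3)*exp(-x^2)
Second-derivative test at each critical point:
  f''(-1.0681) = -4.9089 < 0 → local maximum
  f''(0.4681) = 12.3392 > 0 → local minimum

Critical points: x = -sqrt(59)/10 - 3/10 ≈ -1.0681 (local maximum); x = -3/10 + sqrt(59)/10 ≈ 0.4681 (local minimum)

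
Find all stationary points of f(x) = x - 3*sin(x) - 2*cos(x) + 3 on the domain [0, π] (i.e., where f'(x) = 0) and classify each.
f'(x) = 2*sin(x) - 3*cos(x) + 1

Solve f'(x) = 0 on [0, π]:
  f'(x) = 0 ⇔ 2*sin(x) - 3*cos(x) = -1. Write the left side as R·cos(x + φ) with R = √((-3)² + (-2)²) = sqrt(13), cos φ = -3*sqrt(13)/13, sin φ = -2*sqrt(13)/13; then cos(x + φ) = -sqrt(13)/13. Solve for x and keep the solutions lying in [0, π].
  ⇒ x = atan((-2 + 6*sqrt(3))/(3 + 4*sqrt(3))) ≈ 0.7018

f''(x) = 3*sin(x) + 2*cos(x)
Second-derivative test at each critical point:
  f''(0.7018) = 3.4641 > 0 → local minimum

Critical points: x = atan((-2 + 6*sqrt(3))/(3 + 4*sqrt(3))) ≈ 0.7018 (local minimum)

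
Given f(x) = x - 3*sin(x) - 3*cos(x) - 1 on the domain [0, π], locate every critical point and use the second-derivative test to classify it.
f'(x) = -3*sqrt(2)*cos(x + pi/4) + 1

Solve f'(x) = 0 on [0, π]:
  f'(x) = 0 ⇔ 3*sin(x) - 3*cos(x) = -1. Write the left side as R·cos(x + φ) with R = √((-3)² + (-3)²) = 3*sqrt(2), cos φ = -sqrt(2)/2, sin φ = -sqrt(2)/2; then cos(x + φ) = -sqrt(2)/6. Solve for x and keep the solutions lying in [0, π].
  ⇒ x = atan((-1 + sqrt(17))/(1 + sqrt(17))) ≈ 0.5475

f''(x) = 3*sqrt(2)*sin(x + pi/4)
Second-derivative test at each critical point:
  f''(0.5475) = 4.1231 > 0 → local minimum

Critical points: x = atan((-1 + sqrt(17))/(1 + sqrt(17))) ≈ 0.5475 (local minimum)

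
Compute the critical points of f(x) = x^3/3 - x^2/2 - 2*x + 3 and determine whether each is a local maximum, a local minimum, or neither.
f'(x) = x^2 - x - 2

Solve f'(x) = 0:
  Factor: x^2 - x - 2 = (x - 2)*(x + 1) = 0.
  ⇒ x = -1, 2

f''(x) = 2*x - 1
Second-derivative test at each critical point:
  f''(-1) = -3 < 0 → local maximum
  f''(2) = 3 > 0 → local minimum

Critical points: x = -1 (local maximum); x = 2 (local minimum)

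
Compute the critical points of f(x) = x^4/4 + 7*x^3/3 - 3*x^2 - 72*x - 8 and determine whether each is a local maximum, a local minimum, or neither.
f'(x) = x^3 + 7*x^2 - 6*x - 72

Solve f'(x) = 0:
  Factor: x^3 + 7*x^2 - 6*x - 72 = (x - 3)*(x + 4)*(x + 6) = 0.
  ⇒ x = -6, -4, 3

f''(x) = 3*x^2 + 14*x - 6
Second-derivative test at each critical point:
  f''(-6) = 18 > 0 → local minimum
  f''(-4) = -14 < 0 → local maximum
  f''(3) = 63 > 0 → local minimum

Critical points: x = -6 (local minimum); x = -4 (local maximum); x = 3 (local minimum)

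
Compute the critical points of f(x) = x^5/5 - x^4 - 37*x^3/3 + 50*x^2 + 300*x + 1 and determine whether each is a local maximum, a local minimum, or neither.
f'(x) = x^4 - 4*x^3 - 37*x^2 + 100*x + 300

Solve f'(x) = 0:
  Factor: x^4 - 4*x^3 - 37*x^2 + 100*x + 300 = (x - 6)*(x - 5)*(x + 2)*(x + 5) = 0.
  ⇒ x = -5, -2, 5, 6

f''(x) = 4*x^3 - 12*x^2 - 74*x + 100
Second-derivative test at each critical point:
  f''(-5) = -330 < 0 → local maximum
  f''(-2) = 168 > 0 → local minimum
  f''(5) = -70 < 0 → local maximum
  f''(6) = 88 > 0 → local minimum

Critical points: x = -5 (local maximum); x = -2 (local minimum); x = 5 (local maximum); x = 6 (local minimum)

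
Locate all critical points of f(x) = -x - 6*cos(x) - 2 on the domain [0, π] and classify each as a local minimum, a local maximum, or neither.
f'(x) = 6*sin(x) - 1

Solve f'(x) = 0 on [0, π]:
  f'(x) = 0 ⇔ sin(x) = 1/6, i.e. x = arcsin(1/6) + 2nπ or x = π − arcsin(1/6) + 2nπ; keep the solutions lying in [0, π].
  ⇒ x = asin(1/6) ≈ 0.1674, pi - asin(1/6) ≈ 2.9741

f''(x) = 6*cos(x)
Second-derivative test at each critical point:
  f''(0.1674) = 5.9161 > 0 → local minimum
  f''(2.9741) = -5.9161 < 0 → local maximum

Critical points: x = asin(1/6) ≈ 0.1674 (local minimum); x = pi - asin(1/6) ≈ 2.9741 (local maximum)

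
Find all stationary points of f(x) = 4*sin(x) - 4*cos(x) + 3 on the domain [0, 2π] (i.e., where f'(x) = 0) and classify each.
f'(x) = 4*sqrt(2)*sin(x + pi/4)

Solve f'(x) = 0 on [0, 2π]:
  f'(x) = 0 ⇔ 4*cos(x) = -4*sin(x) ⇔ tan(x) = -1, i.e. x = arctan(-1) + nπ; keep the solutions lying in [0, 2π].
  ⇒ x = 3*pi/4 ≈ 2.3562, 7*pi/4 ≈ 5.4978

f''(x) = 4*sqrt(2)*cos(x + pi/4)
Second-derivative test at each critical point:
  f''(2.3562) = -5.6569 < 0 → local maximum
  f''(5.4978) = 5.6569 > 0 → local minimum

Critical points: x = 3*pi/4 ≈ 2.3562 (local maximum); x = 7*pi/4 ≈ 5.4978 (local minimum)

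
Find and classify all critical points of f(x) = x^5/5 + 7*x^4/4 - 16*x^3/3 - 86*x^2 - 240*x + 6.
f'(x) = x^4 + 7*x^3 - 16*x^2 - 172*x - 240

Solve f'(x) = 0:
  Factor: x^4 + 7*x^3 - 16*x^2 - 172*x - 240 = (x - 5)*(x + 2)*(x + 4)*(x + 6) = 0.
  ⇒ x = -6, -4, -2, 5

f''(x) = 4*x^3 + 21*x^2 - 32*x - 172
Second-derivative test at each critical point:
  f''(-6) = -88 < 0 → local maximum
  f''(-4) = 36 > 0 → local minimum
  f''(-2) = -56 < 0 → local maximum
  f''(5) = 693 > 0 → local minimum

Critical points: x = -6 (local maximum); x = -4 (local minimum); x = -2 (local maximum); x = 5 (local minimum)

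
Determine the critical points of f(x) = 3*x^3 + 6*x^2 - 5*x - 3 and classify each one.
f'(x) = 9*x^2 + 12*x - 5

Solve f'(x) = 0:
  Factor: 9*x^2 + 12*x - 5 = (3*x - 1)*(3*x + 5) = 0.
  ⇒ x = -5/3, 1/3

f''(x) = 18*x + 12
Second-derivative test at each critical point:
  f''(-5/3) = -18 < 0 → local maximum
  f''(1/3) = 18 > 0 → local minimum

Critical points: x = -5/3 (local maximum); x = 1/3 (local minimum)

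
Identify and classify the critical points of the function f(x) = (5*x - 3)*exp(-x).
f'(x) = (8 - 5*x)*exp(-x)

Solve f'(x) = 0:
  f'(x) = (8 - 5*x)·exp(-x) and exp(-x) > 0 for every x, so f'(x) = 0 ⇔ 8 - 5*x = 0.
  8 - 5*x = 0.
  ⇒ x = 8/5

f''(x) = (5*x - 13)*exp(-x)
Second-derivative test at each critical point:
  f''(8/5) = -1.0095 < 0 → local maximum

Critical points: x = 8/5 (local maximum)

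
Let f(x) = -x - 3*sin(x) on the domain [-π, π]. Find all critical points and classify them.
f'(x) = -3*cos(x) - 1

Solve f'(x) = 0 on [-π, π]:
  f'(x) = 0 ⇔ cos(x) = -1/3, i.e. x = ±arccos(-1/3) + 2nπ; keep the solutions lying in [-π, π].
  ⇒ x = -acos(-1/3) ≈ -1.9106, acos(-1/3) ≈ 1.9106

f''(x) = 3*sin(x)
Second-derivative test at each critical point:
  f''(-1.9106) = -2.8284 < 0 → local maximum
  f''(1.9106) = 2.8284 > 0 → local minimum

Critical points: x = -acos(-1/3) ≈ -1.9106 (local maximum); x = acos(-1/3) ≈ 1.9106 (local minimum)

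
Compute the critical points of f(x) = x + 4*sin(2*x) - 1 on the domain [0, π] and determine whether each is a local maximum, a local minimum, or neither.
f'(x) = 8*cos(2*x) + 1

Solve f'(x) = 0 on [0, π]:
  f'(x) = 0 ⇔ cos(2*x) = -1/8, i.e. 2*x = ±arccos(-1/8) + 2nπ; keep the solutions lying in [0, π].
  ⇒ x = acos(-1/8)/2 ≈ 0.8481, pi - acos(-1/8)/2 ≈ 2.2935

f''(x) = -16*sin(2*x)
Second-derivative test at each critical point:
  f''(0.8481) = -15.8745 < 0 → local maximum
  f''(2.2935) = 15.8745 > 0 → local minimum

Critical points: x = acos(-1/8)/2 ≈ 0.8481 (local maximum); x = pi - acos(-1/8)/2 ≈ 2.2935 (local minimum)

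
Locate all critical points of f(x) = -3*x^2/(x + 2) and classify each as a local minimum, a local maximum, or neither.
f'(x) = 3*x*(-x - 4)/(x + 2)^2

Solve f'(x) = 0:
  f'(x) = -3*x*(x + 4)/(x + 2)^2; the denominator is positive wherever f is defined, so f'(x) = 0 ⇔ -3*x^2 - 12*x = 0.
  Factor: -3*x^2 - 12*x = -3*x*(x + 4) = 0.
  ⇒ x = -4, 0

f''(x) = -24/(x^3 + 6*x^2 + 12*x + 8)
Second-derivative test at each critical point:
  f''(-4) = 3 > 0 → local minimum
  f''(0) = -3 < 0 → local maximum

Critical points: x = -4 (local minimum); x = 0 (local maximum)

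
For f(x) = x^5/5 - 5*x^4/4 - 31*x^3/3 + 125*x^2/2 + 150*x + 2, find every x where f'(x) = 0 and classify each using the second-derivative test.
f'(x) = x^4 - 5*x^3 - 31*x^2 + 125*x + 150

Solve f'(x) = 0:
  Factor: x^4 - 5*x^3 - 31*x^2 + 125*x + 150 = (x - 6)*(x - 5)*(x + 1)*(x + 5) = 0.
  ⇒ x = -5, -1, 5, 6

f''(x) = 4*x^3 - 15*x^2 - 62*x + 125
Second-derivative test at each critical point:
  f''(-5) = -440 < 0 → local maximum
  f''(-1) = 168 > 0 → local minimum
  f''(5) = -60 < 0 → local maximum
  f''(6) = 77 > 0 → local minimum

Critical points: x = -5 (local maximum); x = -1 (local minimum); x = 5 (local maximum); x = 6 (local minimum)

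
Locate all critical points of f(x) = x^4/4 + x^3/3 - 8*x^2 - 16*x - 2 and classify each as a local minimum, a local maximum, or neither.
f'(x) = x^3 + x^2 - 16*x - 16

Solve f'(x) = 0:
  Factor: x^3 + x^2 - 16*x - 16 = (x - 4)*(x + 1)*(x + 4) = 0.
  ⇒ x = -4, -1, 4

f''(x) = 3*x^2 + 2*x - 16
Second-derivative test at each critical point:
  f''(-4) = 24 > 0 → local minimum
  f''(-1) = -15 < 0 → local maximum
  f''(4) = 40 > 0 → local minimum

Critical points: x = -4 (local minimum); x = -1 (local maximum); x = 4 (local minimum)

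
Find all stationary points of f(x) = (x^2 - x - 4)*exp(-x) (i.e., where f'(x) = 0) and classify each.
f'(x) = (-x^2 + 3*x + 3)*exp(-x)

Solve f'(x) = 0:
  f'(x) = (-x^2 + 3*x + 3)·exp(-x) and exp(-x) > 0 for every x, so f'(x) = 0 ⇔ -x^2 + 3*x + 3 = 0.
  x^2 - 3*x - 3 = 0 has no rational roots; quadratic formula: x = (3 ± √21)/2.
  ⇒ x = 3/2 - sqrt(21)/2 ≈ -0.7913, 3/2 + sqrt(21)/2 ≈ 3.7913

f''(x) = x*(x - 5)*exp(-x)
Second-derivative test at each critical point:
  f''(-0.7913) = 10.1102 > 0 → local minimum
  f''(3.7913) = -0.1034 < 0 → local maximum

Critical points: x = 3/2 - sqrt(21)/2 ≈ -0.7913 (local minimum); x = 3/2 + sqrt(21)/2 ≈ 3.7913 (local maximum)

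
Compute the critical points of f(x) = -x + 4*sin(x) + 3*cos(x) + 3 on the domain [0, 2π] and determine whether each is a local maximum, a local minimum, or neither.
f'(x) = -3*sin(x) + 4*cos(x) - 1

Solve f'(x) = 0 on [0, 2π]:
  f'(x) = 0 ⇔ -3*sin(x) + 4*cos(x) = 1. Write the left side as R·cos(x + φ) with R = √(4² + 3²) = 5, cos φ = 4/5, sin φ = 3/5; then cos(x + φ) = 1/5. Solve for x and keep the solutions lying in [0, 2π].
  ⇒ x = atan((-3 + 8*sqrt(6))/(4 + 6*sqrt(6))) ≈ 0.7259, atan((-8*sqrt(6) - 3)/(4 - 6*sqrt(6))) + pi ≈ 4.2702

f''(x) = -4*sin(x) - 3*cos(x)
Second-derivative test at each critical point:
  f''(0.7259) = -4.8990 < 0 → local maximum
  f''(4.2702) = 4.8990 > 0 → local minimum

Critical points: x = atan((-3 + 8*sqrt(6))/(4 + 6*sqrt(6))) ≈ 0.7259 (local maximum); x = atan((-8*sqrt(6) - 3)/(4 - 6*sqrt(6))) + pi ≈ 4.2702 (local minimum)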